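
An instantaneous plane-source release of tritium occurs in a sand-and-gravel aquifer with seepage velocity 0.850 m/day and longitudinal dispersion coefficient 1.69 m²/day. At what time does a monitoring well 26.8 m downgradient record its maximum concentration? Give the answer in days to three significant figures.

29.3 days

For the 1D instantaneous-source solution, setting ∂C/∂t = 0 at fixed x gives v²t² + 2Dt − x² = 0, so t = (√(D² + v²x²) − D)/v².
√(D² + v²x²) = √(1.69² + 0.850² × 26.8²) = 22.84; v² = 0.7225.
t = (22.84 − 1.69)/0.7225 = 29.3 days (vs. the pure-advection estimate x/v = 31.5 d).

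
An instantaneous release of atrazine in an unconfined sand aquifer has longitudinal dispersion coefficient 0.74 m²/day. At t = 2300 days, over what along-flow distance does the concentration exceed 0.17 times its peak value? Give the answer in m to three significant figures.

The plume is Gaussian with σ = √(2Dt) = √(2 × 0.74 × 2300) = 58.34 m.
C/C_peak = exp(−Δx²/(2σ²)) = 0.17 ⇒ Δx = σ·√(−2 ln 0.17) = 58.34 × 1.883 = 109.9 m.
Width = 2Δx = 220 m.

220 m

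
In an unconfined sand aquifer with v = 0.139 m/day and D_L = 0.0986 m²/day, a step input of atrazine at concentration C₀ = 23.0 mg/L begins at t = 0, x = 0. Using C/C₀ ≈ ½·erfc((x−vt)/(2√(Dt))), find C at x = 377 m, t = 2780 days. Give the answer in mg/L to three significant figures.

15.1 mg/L

For a continuous step input, C/C₀ ≈ ½·erfc((x−vt)/(2√(Dt))).
vt = 0.139 × 2780 = 386.42 m and 2√(Dt) = 2√(0.0986 × 2780) = 33.11 m.
Argument (x−vt)/(2√(Dt)) = (377 − 386.42)/33.11 = -0.2845; ½·erfc(-0.2845) = 0.6563.
C = 23.0 × 0.6563 = 15.1 mg/L.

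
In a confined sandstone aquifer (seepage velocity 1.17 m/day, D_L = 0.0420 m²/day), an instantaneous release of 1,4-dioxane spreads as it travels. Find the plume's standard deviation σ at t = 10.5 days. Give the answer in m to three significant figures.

Dispersive spreading gives a Gaussian with σ² = 2Dt; advection only shifts the center.
σ = √(2 × 0.0420 × 10.5) = 0.939 m.

0.939 m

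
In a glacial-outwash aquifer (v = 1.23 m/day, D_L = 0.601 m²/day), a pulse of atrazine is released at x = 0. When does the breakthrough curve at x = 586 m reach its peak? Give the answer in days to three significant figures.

476 days

For the 1D instantaneous-source solution, setting ∂C/∂t = 0 at fixed x gives v²t² + 2Dt − x² = 0, so t = (√(D² + v²x²) − D)/v².
√(D² + v²x²) = √(0.601² + 1.23² × 586²) = 720.8; v² = 1.5129.
t = (720.8 − 0.601)/1.5129 = 476 days (vs. the pure-advection estimate x/v = 476 d).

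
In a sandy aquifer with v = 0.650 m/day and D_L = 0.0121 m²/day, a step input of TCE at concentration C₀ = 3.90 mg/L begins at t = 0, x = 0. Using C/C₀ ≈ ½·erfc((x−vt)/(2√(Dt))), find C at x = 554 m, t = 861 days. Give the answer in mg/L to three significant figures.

For a continuous step input, C/C₀ ≈ ½·erfc((x−vt)/(2√(Dt))).
vt = 0.650 × 861 = 559.65 m and 2√(Dt) = 2√(0.0121 × 861) = 6.455 m.
Argument (x−vt)/(2√(Dt)) = (554 − 559.65)/6.455 = -0.8753; ½·erfc(-0.8753) = 0.8921.
C = 3.90 × 0.8921 = 3.48 mg/L.

3.48 mg/L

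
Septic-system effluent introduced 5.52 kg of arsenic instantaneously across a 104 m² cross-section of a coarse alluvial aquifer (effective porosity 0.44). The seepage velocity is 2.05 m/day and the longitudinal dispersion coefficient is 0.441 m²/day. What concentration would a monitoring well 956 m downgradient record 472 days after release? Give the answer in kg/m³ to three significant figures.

For an instantaneous plane source, C(x,t) = M/(n_e·A·√(4πDt)) · exp(−(x−vt)²/(4Dt)), with n_e·A the pore (flow) area.
Plume center vt = 2.05 × 472 = 967.6 m, so the well at 956 m is 11.6 m upgradient of the peak.
√(4πDt) = 51.14 m, giving peak height M/(n_e·A·√(4πDt)) = 5.52/(0.44 × 104 × 51.14) = 0.002359 kg/m³.
(x−vt)²/(4Dt) = (-11.6)²/(4 × 0.441 × 472) = 0.1616; exp(−0.1616) = 0.8508.
C = 0.002359 × 0.8508 = 0.00201 kg/m³.

0.00201 kg/m³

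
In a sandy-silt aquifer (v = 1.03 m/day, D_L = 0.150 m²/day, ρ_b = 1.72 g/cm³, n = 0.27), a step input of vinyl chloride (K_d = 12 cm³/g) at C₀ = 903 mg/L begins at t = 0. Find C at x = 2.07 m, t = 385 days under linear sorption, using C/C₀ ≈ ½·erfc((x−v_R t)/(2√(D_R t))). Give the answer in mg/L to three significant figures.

897 mg/L

Retardation factor R = 1 + ρ_b·K_d/n = 1 + 1.72 × 12/0.27 = 77.44.
Sorption retards both mechanisms: v_R = v/R = 0.01330 m/day, D_R = D/R = 0.001937 m²/day.
v_R·t = 0.01330 × 385 = 5.1205 m; 2√(D_R t) = 1.727 m; argument = (2.07 − 5.1205)/1.727 = -1.766.
C = C₀ × ½·erfc(-1.766) = 903 × 0.9937 = 897 mg/L.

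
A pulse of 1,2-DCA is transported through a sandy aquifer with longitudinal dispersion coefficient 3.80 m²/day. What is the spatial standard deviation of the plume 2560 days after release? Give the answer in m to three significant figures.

139 m

Dispersive spreading gives a Gaussian with σ² = 2Dt; advection only shifts the center.
σ = √(2 × 3.80 × 2560) = 139 m.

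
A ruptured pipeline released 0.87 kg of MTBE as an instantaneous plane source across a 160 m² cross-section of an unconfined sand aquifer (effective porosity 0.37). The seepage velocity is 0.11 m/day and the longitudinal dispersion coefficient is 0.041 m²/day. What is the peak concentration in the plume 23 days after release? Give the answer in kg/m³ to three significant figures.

The peak of an instantaneous 1D plume sits at x = vt; there the Gaussian factor is 1 and C_max = M/(n_e·A·√(4πDt)), where n_e·A is the pore area the mass is dissolved in.
√(4πDt) = √(4π × 0.041 × 23) = 3.442 m, so C_max = 0.87/(0.37 × 160 × 3.442) = 0.00427 kg/m³.

0.00427 kg/m³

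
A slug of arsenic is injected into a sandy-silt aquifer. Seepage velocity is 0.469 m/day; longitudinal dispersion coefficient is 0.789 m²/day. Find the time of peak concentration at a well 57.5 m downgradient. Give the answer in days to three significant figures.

119 days

For the 1D instantaneous-source solution, setting ∂C/∂t = 0 at fixed x gives v²t² + 2Dt − x² = 0, so t = (√(D² + v²x²) − D)/v².
√(D² + v²x²) = √(0.789² + 0.469² × 57.5²) = 26.98; v² = 0.219961.
t = (26.98 − 0.789)/0.219961 = 119 days (vs. the pure-advection estimate x/v = 123 d).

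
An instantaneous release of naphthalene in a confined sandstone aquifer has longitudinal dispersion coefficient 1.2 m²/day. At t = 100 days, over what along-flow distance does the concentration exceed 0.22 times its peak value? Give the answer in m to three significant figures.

53.9 m

The plume is Gaussian with σ = √(2Dt) = √(2 × 1.2 × 100) = 15.49 m.
C/C_peak = exp(−Δx²/(2σ²)) = 0.22 ⇒ Δx = σ·√(−2 ln 0.22) = 15.49 × 1.740 = 26.95 m.
Width = 2Δx = 53.9 m.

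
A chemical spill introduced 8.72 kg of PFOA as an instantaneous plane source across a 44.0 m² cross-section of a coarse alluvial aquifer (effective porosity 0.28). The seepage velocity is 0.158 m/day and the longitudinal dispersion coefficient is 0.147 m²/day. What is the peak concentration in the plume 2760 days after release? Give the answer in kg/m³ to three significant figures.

0.00991 kg/m³

The peak of an instantaneous 1D plume sits at x = vt; there the Gaussian factor is 1 and C_max = M/(n_e·A·√(4πDt)), where n_e·A is the pore area the mass is dissolved in.
√(4πDt) = √(4π × 0.147 × 2760) = 71.40 m, so C_max = 8.72/(0.28 × 44.0 × 71.40) = 0.00991 kg/m³.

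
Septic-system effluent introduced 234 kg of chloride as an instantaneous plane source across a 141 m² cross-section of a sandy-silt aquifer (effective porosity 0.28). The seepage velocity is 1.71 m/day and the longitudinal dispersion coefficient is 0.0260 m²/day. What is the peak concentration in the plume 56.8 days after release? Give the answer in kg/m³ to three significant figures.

1.38 kg/m³

The peak of an instantaneous 1D plume sits at x = vt; there the Gaussian factor is 1 and C_max = M/(n_e·A·√(4πDt)), where n_e·A is the pore area the mass is dissolved in.
√(4πDt) = √(4π × 0.0260 × 56.8) = 4.308 m, so C_max = 234/(0.28 × 141 × 4.308) = 1.38 kg/m³.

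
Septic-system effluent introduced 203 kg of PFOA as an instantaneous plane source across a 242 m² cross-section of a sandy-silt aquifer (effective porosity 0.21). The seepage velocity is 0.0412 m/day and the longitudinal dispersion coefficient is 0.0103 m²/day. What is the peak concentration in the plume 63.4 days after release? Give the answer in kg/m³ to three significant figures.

1.39 kg/m³

The peak of an instantaneous 1D plume sits at x = vt; there the Gaussian factor is 1 and C_max = M/(n_e·A·√(4πDt)), where n_e·A is the pore area the mass is dissolved in.
√(4πDt) = √(4π × 0.0103 × 63.4) = 2.865 m, so C_max = 203/(0.21 × 242 × 2.865) = 1.39 kg/m³.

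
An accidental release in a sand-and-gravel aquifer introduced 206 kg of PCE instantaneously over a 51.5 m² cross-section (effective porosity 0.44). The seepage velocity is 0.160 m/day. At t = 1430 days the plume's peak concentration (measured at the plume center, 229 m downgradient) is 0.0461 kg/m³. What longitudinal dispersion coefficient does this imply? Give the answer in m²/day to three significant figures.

At the plume center C_max = M/(n_e·A·√(4πDt)), so D = M²/(4πt·(n_e·A·C_max)²).
n_e·A·C_max = 0.44 × 51.5 × 0.0461 = 1.045 kg/m.
D = 206²/(4π × 1430 × 1.045²) = 2.16 m²/day.

2.16 m²/day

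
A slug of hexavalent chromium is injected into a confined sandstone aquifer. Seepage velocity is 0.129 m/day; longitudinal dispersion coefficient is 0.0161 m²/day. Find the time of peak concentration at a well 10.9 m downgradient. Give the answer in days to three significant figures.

83.5 days

For the 1D instantaneous-source solution, setting ∂C/∂t = 0 at fixed x gives v²t² + 2Dt − x² = 0, so t = (√(D² + v²x²) − D)/v².
√(D² + v²x²) = √(0.0161² + 0.129² × 10.9²) = 1.406; v² = 0.016641.
t = (1.406 − 0.0161)/0.016641 = 83.5 days (vs. the pure-advection estimate x/v = 84.5 d).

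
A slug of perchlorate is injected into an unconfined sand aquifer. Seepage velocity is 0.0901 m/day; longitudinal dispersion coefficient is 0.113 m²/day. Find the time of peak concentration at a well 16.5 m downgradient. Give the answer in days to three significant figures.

For the 1D instantaneous-source solution, setting ∂C/∂t = 0 at fixed x gives v²t² + 2Dt − x² = 0, so t = (√(D² + v²x²) − D)/v².
√(D² + v²x²) = √(0.113² + 0.0901² × 16.5²) = 1.491; v² = 0.00811801.
t = (1.491 − 0.113)/0.00811801 = 170 days (vs. the pure-advection estimate x/v = 183 d).

170 days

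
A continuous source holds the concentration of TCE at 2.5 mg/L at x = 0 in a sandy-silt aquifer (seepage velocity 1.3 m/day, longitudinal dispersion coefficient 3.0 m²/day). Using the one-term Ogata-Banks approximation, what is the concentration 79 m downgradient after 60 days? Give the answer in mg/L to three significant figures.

For a continuous step input, C/C₀ ≈ ½·erfc((x−vt)/(2√(Dt))).
vt = 1.3 × 60 = 78 m and 2√(Dt) = 2√(3.0 × 60) = 26.83 m.
Argument (x−vt)/(2√(Dt)) = (79 − 78)/26.83 = 0.03727; ½·erfc(0.03727) = 0.4790.
C = 2.5 × 0.4790 = 1.20 mg/L.

1.20 mg/L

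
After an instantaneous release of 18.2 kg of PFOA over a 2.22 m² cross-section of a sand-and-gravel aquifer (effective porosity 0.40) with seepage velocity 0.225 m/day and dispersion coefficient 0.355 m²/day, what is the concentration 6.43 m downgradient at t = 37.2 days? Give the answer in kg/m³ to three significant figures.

1.48 kg/m³

For an instantaneous plane source, C(x,t) = M/(n_e·A·√(4πDt)) · exp(−(x−vt)²/(4Dt)), with n_e·A the pore (flow) area.
Plume center vt = 0.225 × 37.2 = 8.37 m, so the well at 6.43 m is 1.94 m upgradient of the peak.
√(4πDt) = 12.88 m, giving peak height M/(n_e·A·√(4πDt)) = 18.2/(0.40 × 2.22 × 12.88) = 1.591 kg/m³.
(x−vt)²/(4Dt) = (-1.94)²/(4 × 0.355 × 37.2) = 0.07125; exp(−0.07125) = 0.9312.
C = 1.591 × 0.9312 = 1.48 kg/m³.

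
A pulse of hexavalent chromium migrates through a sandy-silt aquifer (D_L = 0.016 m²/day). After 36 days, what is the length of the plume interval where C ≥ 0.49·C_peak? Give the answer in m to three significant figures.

The plume is Gaussian with σ = √(2Dt) = √(2 × 0.016 × 36) = 1.073 m.
C/C_peak = exp(−Δx²/(2σ²)) = 0.49 ⇒ Δx = σ·√(−2 ln 0.49) = 1.073 × 1.194 = 1.281 m.
Width = 2Δx = 2.56 m.

2.56 m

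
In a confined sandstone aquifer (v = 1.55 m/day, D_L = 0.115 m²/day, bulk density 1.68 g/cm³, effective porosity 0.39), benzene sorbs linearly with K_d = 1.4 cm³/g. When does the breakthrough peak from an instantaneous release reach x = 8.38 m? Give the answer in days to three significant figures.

Retardation factor R = 1 + ρ_b·K_d/n = 1 + 1.68 × 1.4/0.39 = 7.031.
Sorption retards both mechanisms: v_R = v/R = 0.2205 m/day, D_R = D/R = 0.01636 m²/day.
Peak time from v_R²t² + 2D_R t − x² = 0: t = (√(D_R² + v_R²x²) − D_R)/v_R².
√(D_R² + v_R²x²) = √(0.01636² + 0.2205² × 8.38²) = 1.848; v_R² = 0.04862.
t = (1.848 − 0.01636)/0.04862 = 37.7 days.

37.7 days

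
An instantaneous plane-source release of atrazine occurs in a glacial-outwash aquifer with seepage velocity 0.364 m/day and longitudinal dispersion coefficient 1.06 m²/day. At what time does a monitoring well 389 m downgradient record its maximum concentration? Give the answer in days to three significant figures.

1060 days

For the 1D instantaneous-source solution, setting ∂C/∂t = 0 at fixed x gives v²t² + 2Dt − x² = 0, so t = (√(D² + v²x²) − D)/v².
√(D² + v²x²) = √(1.06² + 0.364² × 389²) = 141.6; v² = 0.132496.
t = (141.6 − 1.06)/0.132496 = 1060 days (vs. the pure-advection estimate x/v = 1070 d).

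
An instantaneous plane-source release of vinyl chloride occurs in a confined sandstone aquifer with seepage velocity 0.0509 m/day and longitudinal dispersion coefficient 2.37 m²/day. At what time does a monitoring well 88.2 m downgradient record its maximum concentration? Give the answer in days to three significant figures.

For the 1D instantaneous-source solution, setting ∂C/∂t = 0 at fixed x gives v²t² + 2Dt − x² = 0, so t = (√(D² + v²x²) − D)/v².
√(D² + v²x²) = √(2.37² + 0.0509² × 88.2²) = 5.077; v² = 0.00259081.
t = (5.077 − 2.37)/0.00259081 = 1040 days (vs. the pure-advection estimate x/v = 1730 d).

1040 days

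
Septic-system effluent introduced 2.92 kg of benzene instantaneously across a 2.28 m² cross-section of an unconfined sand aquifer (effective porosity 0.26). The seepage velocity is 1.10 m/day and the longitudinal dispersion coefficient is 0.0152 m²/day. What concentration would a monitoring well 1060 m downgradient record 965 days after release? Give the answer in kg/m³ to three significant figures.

For an instantaneous plane source, C(x,t) = M/(n_e·A·√(4πDt)) · exp(−(x−vt)²/(4Dt)), with n_e·A the pore (flow) area.
Plume center vt = 1.10 × 965 = 1061.5 m, so the well at 1060 m is 1.5 m upgradient of the peak.
√(4πDt) = 13.58 m, giving peak height M/(n_e·A·√(4πDt)) = 2.92/(0.26 × 2.28 × 13.58) = 0.3627 kg/m³.
(x−vt)²/(4Dt) = (-1.5)²/(4 × 0.0152 × 965) = 0.03835; exp(−0.03835) = 0.9624.
C = 0.3627 × 0.9624 = 0.349 kg/m³.

0.349 kg/m³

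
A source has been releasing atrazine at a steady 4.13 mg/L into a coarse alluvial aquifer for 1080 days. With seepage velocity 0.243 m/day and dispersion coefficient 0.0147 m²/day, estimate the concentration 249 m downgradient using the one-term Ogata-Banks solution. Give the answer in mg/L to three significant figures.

For a continuous step input, C/C₀ ≈ ½·erfc((x−vt)/(2√(Dt))).
vt = 0.243 × 1080 = 262.44 m and 2√(Dt) = 2√(0.0147 × 1080) = 7.969 m.
Argument (x−vt)/(2√(Dt)) = (249 − 262.44)/7.969 = -1.687; ½·erfc(-1.687) = 0.9915.
C = 4.13 × 0.9915 = 4.09 mg/L.

4.09 mg/L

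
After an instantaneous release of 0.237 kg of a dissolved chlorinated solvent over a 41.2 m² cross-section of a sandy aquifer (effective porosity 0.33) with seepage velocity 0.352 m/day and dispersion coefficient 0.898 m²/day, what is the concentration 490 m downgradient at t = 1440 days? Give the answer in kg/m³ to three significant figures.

0.000129 kg/m³

For an instantaneous plane source, C(x,t) = M/(n_e·A·√(4πDt)) · exp(−(x−vt)²/(4Dt)), with n_e·A the pore (flow) area.
Plume center vt = 0.352 × 1440 = 506.88 m, so the well at 490 m is 16.88 m upgradient of the peak.
√(4πDt) = 127.5 m, giving peak height M/(n_e·A·√(4πDt)) = 0.237/(0.33 × 41.2 × 127.5) = 0.0001367 kg/m³.
(x−vt)²/(4Dt) = (-16.88)²/(4 × 0.898 × 1440) = 0.05509; exp(−0.05509) = 0.9464.
C = 0.0001367 × 0.9464 = 0.000129 kg/m³.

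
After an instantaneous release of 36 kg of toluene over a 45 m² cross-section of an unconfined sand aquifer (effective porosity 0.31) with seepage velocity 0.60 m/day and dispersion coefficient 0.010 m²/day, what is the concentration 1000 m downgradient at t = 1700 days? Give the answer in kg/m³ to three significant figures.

For an instantaneous plane source, C(x,t) = M/(n_e·A·√(4πDt)) · exp(−(x−vt)²/(4Dt)), with n_e·A the pore (flow) area.
Plume center vt = 0.60 × 1700 = 1020 m, so the well at 1000 m is 20 m upgradient of the peak.
√(4πDt) = 14.62 m, giving peak height M/(n_e·A·√(4πDt)) = 36/(0.31 × 45 × 14.62) = 0.1765 kg/m³.
(x−vt)²/(4Dt) = (-20)²/(4 × 0.010 × 1700) = 5.882; exp(−5.882) = 0.002789.
C = 0.1765 × 0.002789 = 0.000492 kg/m³.

0.000492 kg/m³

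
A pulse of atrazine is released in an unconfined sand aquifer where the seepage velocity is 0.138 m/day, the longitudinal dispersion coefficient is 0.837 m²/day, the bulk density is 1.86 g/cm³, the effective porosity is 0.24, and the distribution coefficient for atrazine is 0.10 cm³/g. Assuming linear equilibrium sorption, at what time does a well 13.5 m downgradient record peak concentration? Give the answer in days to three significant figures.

112 days

Retardation factor R = 1 + ρ_b·K_d/n = 1 + 1.86 × 0.10/0.24 = 1.775.
Sorption retards both mechanisms: v_R = v/R = 0.07775 m/day, D_R = D/R = 0.4715 m²/day.
Peak time from v_R²t² + 2D_R t − x² = 0: t = (√(D_R² + v_R²x²) − D_R)/v_R².
√(D_R² + v_R²x²) = √(0.4715² + 0.07775² × 13.5²) = 1.151; v_R² = 0.006045.
t = (1.151 − 0.4715)/0.006045 = 112 days.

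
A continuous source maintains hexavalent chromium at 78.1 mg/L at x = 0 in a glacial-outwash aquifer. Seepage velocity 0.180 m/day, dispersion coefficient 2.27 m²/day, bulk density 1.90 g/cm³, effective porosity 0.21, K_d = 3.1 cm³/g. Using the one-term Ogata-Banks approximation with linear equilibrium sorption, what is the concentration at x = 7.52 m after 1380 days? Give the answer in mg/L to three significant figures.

Retardation factor R = 1 + ρ_b·K_d/n = 1 + 1.90 × 3.1/0.21 = 29.05.
Sorption retards both mechanisms: v_R = v/R = 0.006196 m/day, D_R = D/R = 0.07814 m²/day.
v_R·t = 0.006196 × 1380 = 8.55048 m; 2√(D_R t) = 20.77 m; argument = (7.52 − 8.55048)/20.77 = -0.04961.
C = C₀ × ½·erfc(-0.04961) = 78.1 × 0.5280 = 41.2 mg/L.

41.2 mg/L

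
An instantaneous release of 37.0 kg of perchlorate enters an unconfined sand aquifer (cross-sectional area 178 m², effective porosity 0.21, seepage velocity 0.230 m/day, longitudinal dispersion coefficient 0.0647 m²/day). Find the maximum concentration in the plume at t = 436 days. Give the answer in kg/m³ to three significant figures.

The peak of an instantaneous 1D plume sits at x = vt; there the Gaussian factor is 1 and C_max = M/(n_e·A·√(4πDt)), where n_e·A is the pore area the mass is dissolved in.
√(4πDt) = √(4π × 0.0647 × 436) = 18.83 m, so C_max = 37.0/(0.21 × 178 × 18.83) = 0.0526 kg/m³.

0.0526 kg/m³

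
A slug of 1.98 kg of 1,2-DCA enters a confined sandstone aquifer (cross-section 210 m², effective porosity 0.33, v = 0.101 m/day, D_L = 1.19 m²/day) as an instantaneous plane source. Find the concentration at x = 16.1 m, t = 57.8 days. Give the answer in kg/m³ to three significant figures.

For an instantaneous plane source, C(x,t) = M/(n_e·A·√(4πDt)) · exp(−(x−vt)²/(4Dt)), with n_e·A the pore (flow) area.
Plume center vt = 0.101 × 57.8 = 5.8378 m, so the well at 16.1 m is 10.2622 m downgradient of the peak.
√(4πDt) = 29.40 m, giving peak height M/(n_e·A·√(4πDt)) = 1.98/(0.33 × 210 × 29.40) = 0.0009718 kg/m³.
(x−vt)²/(4Dt) = (10.2622)²/(4 × 1.19 × 57.8) = 0.3828; exp(−0.3828) = 0.6819.
C = 0.0009718 × 0.6819 = 0.000663 kg/m³.

0.000663 kg/m³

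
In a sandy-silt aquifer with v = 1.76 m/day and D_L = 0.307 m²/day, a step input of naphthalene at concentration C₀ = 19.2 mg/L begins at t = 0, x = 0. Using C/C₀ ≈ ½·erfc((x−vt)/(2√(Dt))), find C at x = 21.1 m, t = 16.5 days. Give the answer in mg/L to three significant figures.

For a continuous step input, C/C₀ ≈ ½·erfc((x−vt)/(2√(Dt))).
vt = 1.76 × 16.5 = 29.04 m and 2√(Dt) = 2√(0.307 × 16.5) = 4.501 m.
Argument (x−vt)/(2√(Dt)) = (21.1 − 29.04)/4.501 = -1.764; ½·erfc(-1.764) = 0.9937.
C = 19.2 × 0.9937 = 19.1 mg/L.

19.1 mg/L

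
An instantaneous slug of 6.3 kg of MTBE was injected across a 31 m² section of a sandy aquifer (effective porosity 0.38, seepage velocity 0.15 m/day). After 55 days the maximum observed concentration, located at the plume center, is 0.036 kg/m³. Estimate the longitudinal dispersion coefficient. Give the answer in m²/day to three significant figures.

At the plume center C_max = M/(n_e·A·√(4πDt)), so D = M²/(4πt·(n_e·A·C_max)²).
n_e·A·C_max = 0.38 × 31 × 0.036 = 0.4241 kg/m.
D = 6.3²/(4π × 55 × 0.4241²) = 0.319 m²/day.

0.319 m²/day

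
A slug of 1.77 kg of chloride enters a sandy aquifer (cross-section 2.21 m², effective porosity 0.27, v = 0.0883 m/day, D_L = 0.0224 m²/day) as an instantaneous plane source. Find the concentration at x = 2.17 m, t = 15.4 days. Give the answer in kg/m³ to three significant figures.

0.885 kg/m³

For an instantaneous plane source, C(x,t) = M/(n_e·A·√(4πDt)) · exp(−(x−vt)²/(4Dt)), with n_e·A the pore (flow) area.
Plume center vt = 0.0883 × 15.4 = 1.35982 m, so the well at 2.17 m is 0.81018 m downgradient of the peak.
√(4πDt) = 2.082 m, giving peak height M/(n_e·A·√(4πDt)) = 1.77/(0.27 × 2.21 × 2.082) = 1.425 kg/m³.
(x−vt)²/(4Dt) = (0.81018)²/(4 × 0.0224 × 15.4) = 0.4757; exp(−0.4757) = 0.6214.
C = 1.425 × 0.6214 = 0.885 kg/m³.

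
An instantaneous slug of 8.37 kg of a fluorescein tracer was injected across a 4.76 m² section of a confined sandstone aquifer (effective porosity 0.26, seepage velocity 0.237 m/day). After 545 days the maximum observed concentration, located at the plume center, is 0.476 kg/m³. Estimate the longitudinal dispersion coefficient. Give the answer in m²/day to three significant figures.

0.0295 m²/day

At the plume center C_max = M/(n_e·A·√(4πDt)), so D = M²/(4πt·(n_e·A·C_max)²).
n_e·A·C_max = 0.26 × 4.76 × 0.476 = 0.5891 kg/m.
D = 8.37²/(4π × 545 × 0.5891²) = 0.0295 m²/day.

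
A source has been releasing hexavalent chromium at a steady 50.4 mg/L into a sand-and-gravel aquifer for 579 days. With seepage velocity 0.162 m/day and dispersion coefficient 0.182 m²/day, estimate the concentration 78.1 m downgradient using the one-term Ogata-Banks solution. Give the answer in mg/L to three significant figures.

43.4 mg/L

For a continuous step input, C/C₀ ≈ ½·erfc((x−vt)/(2√(Dt))).
vt = 0.162 × 579 = 93.798 m and 2√(Dt) = 2√(0.182 × 579) = 20.53 m.
Argument (x−vt)/(2√(Dt)) = (78.1 − 93.798)/20.53 = -0.7646; ½·erfc(-0.7646) = 0.8602.
C = 50.4 × 0.8602 = 43.4 mg/L.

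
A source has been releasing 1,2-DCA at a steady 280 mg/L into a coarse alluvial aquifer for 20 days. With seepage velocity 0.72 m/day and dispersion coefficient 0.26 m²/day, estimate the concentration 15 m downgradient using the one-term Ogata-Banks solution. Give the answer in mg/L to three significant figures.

For a continuous step input, C/C₀ ≈ ½·erfc((x−vt)/(2√(Dt))).
vt = 0.72 × 20 = 14.4 m and 2√(Dt) = 2√(0.26 × 20) = 4.561 m.
Argument (x−vt)/(2√(Dt)) = (15 − 14.4)/4.561 = 0.1316; ½·erfc(0.1316) = 0.4262.
C = 280 × 0.4262 = 119 mg/L.

119 mg/L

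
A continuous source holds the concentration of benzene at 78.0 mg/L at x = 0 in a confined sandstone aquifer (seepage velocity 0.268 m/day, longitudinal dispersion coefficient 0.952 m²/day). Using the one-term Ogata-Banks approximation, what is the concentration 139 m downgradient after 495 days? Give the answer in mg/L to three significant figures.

For a continuous step input, C/C₀ ≈ ½·erfc((x−vt)/(2√(Dt))).
vt = 0.268 × 495 = 132.66 m and 2√(Dt) = 2√(0.952 × 495) = 43.42 m.
Argument (x−vt)/(2√(Dt)) = (139 − 132.66)/43.42 = 0.1460; ½·erfc(0.1460) = 0.4182.
C = 78.0 × 0.4182 = 32.6 mg/L.

32.6 mg/L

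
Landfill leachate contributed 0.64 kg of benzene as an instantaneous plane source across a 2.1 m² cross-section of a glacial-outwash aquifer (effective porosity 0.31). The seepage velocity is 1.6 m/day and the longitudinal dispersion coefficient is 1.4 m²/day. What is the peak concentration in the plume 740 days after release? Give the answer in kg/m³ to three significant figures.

0.00862 kg/m³

The peak of an instantaneous 1D plume sits at x = vt; there the Gaussian factor is 1 and C_max = M/(n_e·A·√(4πDt)), where n_e·A is the pore area the mass is dissolved in.
√(4πDt) = √(4π × 1.4 × 740) = 114.1 m, so C_max = 0.64/(0.31 × 2.1 × 114.1) = 0.00862 kg/m³.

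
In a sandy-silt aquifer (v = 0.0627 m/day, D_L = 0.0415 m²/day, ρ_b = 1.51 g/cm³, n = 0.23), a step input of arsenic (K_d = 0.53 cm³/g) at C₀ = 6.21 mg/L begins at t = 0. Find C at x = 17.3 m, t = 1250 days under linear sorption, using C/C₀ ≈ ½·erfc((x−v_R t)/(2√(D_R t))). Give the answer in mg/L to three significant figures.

3.21 mg/L

Retardation factor R = 1 + ρ_b·K_d/n = 1 + 1.51 × 0.53/0.23 = 4.480.
Sorption retards both mechanisms: v_R = v/R = 0.01400 m/day, D_R = D/R = 0.009263 m²/day.
v_R·t = 0.01400 × 1250 = 17.5 m; 2√(D_R t) = 6.806 m; argument = (17.3 − 17.5)/6.806 = -0.02939.
C = C₀ × ½·erfc(-0.02939) = 6.21 × 0.5166 = 3.21 mg/L.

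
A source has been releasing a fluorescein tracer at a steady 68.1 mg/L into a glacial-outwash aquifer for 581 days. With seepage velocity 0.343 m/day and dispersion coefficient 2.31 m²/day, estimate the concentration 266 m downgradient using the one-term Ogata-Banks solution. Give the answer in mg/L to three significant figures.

6.74 mg/L

For a continuous step input, C/C₀ ≈ ½·erfc((x−vt)/(2√(Dt))).
vt = 0.343 × 581 = 199.283 m and 2√(Dt) = 2√(2.31 × 581) = 73.27 m.
Argument (x−vt)/(2√(Dt)) = (266 − 199.283)/73.27 = 0.9106; ½·erfc(0.9106) = 0.09891.
C = 68.1 × 0.09891 = 6.74 mg/L.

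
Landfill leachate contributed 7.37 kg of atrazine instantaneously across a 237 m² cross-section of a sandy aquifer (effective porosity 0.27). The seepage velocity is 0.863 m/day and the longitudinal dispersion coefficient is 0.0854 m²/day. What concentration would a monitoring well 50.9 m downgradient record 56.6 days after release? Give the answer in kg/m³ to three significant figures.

For an instantaneous plane source, C(x,t) = M/(n_e·A·√(4πDt)) · exp(−(x−vt)²/(4Dt)), with n_e·A the pore (flow) area.
Plume center vt = 0.863 × 56.6 = 48.8458 m, so the well at 50.9 m is 2.0542 m downgradient of the peak.
√(4πDt) = 7.794 m, giving peak height M/(n_e·A·√(4πDt)) = 7.37/(0.27 × 237 × 7.794) = 0.01478 kg/m³.
(x−vt)²/(4Dt) = (2.0542)²/(4 × 0.0854 × 56.6) = 0.2182; exp(−0.2182) = 0.8040.
C = 0.01478 × 0.8040 = 0.0119 kg/m³.

0.0119 kg/m³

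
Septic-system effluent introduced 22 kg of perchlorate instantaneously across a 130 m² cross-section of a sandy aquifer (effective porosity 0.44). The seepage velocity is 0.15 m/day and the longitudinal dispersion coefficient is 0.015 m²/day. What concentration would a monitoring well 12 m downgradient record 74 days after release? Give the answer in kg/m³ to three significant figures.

0.0858 kg/m³

For an instantaneous plane source, C(x,t) = M/(n_e·A·√(4πDt)) · exp(−(x−vt)²/(4Dt)), with n_e·A the pore (flow) area.
Plume center vt = 0.15 × 74 = 11.1 m, so the well at 12 m is 0.9 m downgradient of the peak.
√(4πDt) = 3.735 m, giving peak height M/(n_e·A·√(4πDt)) = 22/(0.44 × 130 × 3.735) = 0.1030 kg/m³.
(x−vt)²/(4Dt) = (0.9)²/(4 × 0.015 × 74) = 0.1824; exp(−0.1824) = 0.8333.
C = 0.1030 × 0.8333 = 0.0858 kg/m³.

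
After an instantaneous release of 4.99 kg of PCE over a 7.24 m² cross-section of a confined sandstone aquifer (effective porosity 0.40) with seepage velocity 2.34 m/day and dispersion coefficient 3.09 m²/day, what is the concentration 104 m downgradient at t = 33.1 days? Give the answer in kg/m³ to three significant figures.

0.00859 kg/m³

For an instantaneous plane source, C(x,t) = M/(n_e·A·√(4πDt)) · exp(−(x−vt)²/(4Dt)), with n_e·A the pore (flow) area.
Plume center vt = 2.34 × 33.1 = 77.454 m, so the well at 104 m is 26.546 m downgradient of the peak.
√(4πDt) = 35.85 m, giving peak height M/(n_e·A·√(4πDt)) = 4.99/(0.40 × 7.24 × 35.85) = 0.04806 kg/m³.
(x−vt)²/(4Dt) = (26.546)²/(4 × 3.09 × 33.1) = 1.722; exp(−1.722) = 0.1787.
C = 0.04806 × 0.1787 = 0.00859 kg/m³.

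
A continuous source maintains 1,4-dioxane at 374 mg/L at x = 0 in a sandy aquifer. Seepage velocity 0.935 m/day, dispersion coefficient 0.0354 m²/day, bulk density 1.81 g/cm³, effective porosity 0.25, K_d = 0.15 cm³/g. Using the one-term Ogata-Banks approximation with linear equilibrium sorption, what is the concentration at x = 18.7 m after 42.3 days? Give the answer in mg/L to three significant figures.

Retardation factor R = 1 + ρ_b·K_d/n = 1 + 1.81 × 0.15/0.25 = 2.086.
Sorption retards both mechanisms: v_R = v/R = 0.4482 m/day, D_R = D/R = 0.01697 m²/day.
v_R·t = 0.4482 × 42.3 = 18.95886 m; 2√(D_R t) = 1.694 m; argument = (18.7 − 18.95886)/1.694 = -0.1528.
C = C₀ × ½·erfc(-0.1528) = 374 × 0.5855 = 219 mg/L.

219 mg/L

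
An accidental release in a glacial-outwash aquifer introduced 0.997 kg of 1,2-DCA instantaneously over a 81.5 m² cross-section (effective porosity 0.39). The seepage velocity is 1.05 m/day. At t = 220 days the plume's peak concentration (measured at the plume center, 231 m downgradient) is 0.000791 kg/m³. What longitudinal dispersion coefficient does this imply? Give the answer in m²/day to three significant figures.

0.569 m²/day

At the plume center C_max = M/(n_e·A·√(4πDt)), so D = M²/(4πt·(n_e·A·C_max)²).
n_e·A·C_max = 0.39 × 81.5 × 0.000791 = 0.02514 kg/m.
D = 0.997²/(4π × 220 × 0.02514²) = 0.569 m²/day.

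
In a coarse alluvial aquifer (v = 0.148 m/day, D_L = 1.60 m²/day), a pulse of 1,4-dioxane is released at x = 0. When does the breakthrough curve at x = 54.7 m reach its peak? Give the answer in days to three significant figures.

For the 1D instantaneous-source solution, setting ∂C/∂t = 0 at fixed x gives v²t² + 2Dt − x² = 0, so t = (√(D² + v²x²) − D)/v².
√(D² + v²x²) = √(1.60² + 0.148² × 54.7²) = 8.252; v² = 0.021904.
t = (8.252 − 1.60)/0.021904 = 304 days (vs. the pure-advection estimate x/v = 370 d).

304 days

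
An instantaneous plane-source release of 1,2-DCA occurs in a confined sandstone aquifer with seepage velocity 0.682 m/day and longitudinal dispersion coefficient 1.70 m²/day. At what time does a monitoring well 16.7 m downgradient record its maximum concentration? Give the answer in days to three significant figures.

For the 1D instantaneous-source solution, setting ∂C/∂t = 0 at fixed x gives v²t² + 2Dt − x² = 0, so t = (√(D² + v²x²) − D)/v².
√(D² + v²x²) = √(1.70² + 0.682² × 16.7²) = 11.52; v² = 0.465124.
t = (11.52 − 1.70)/0.465124 = 21.1 days (vs. the pure-advection estimate x/v = 24.5 d).

21.1 days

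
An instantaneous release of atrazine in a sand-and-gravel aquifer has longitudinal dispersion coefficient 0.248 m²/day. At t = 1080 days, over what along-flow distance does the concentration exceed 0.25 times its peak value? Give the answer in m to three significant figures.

The plume is Gaussian with σ = √(2Dt) = √(2 × 0.248 × 1080) = 23.14 m.
C/C_peak = exp(−Δx²/(2σ²)) = 0.25 ⇒ Δx = σ·√(−2 ln 0.25) = 23.14 × 1.665 = 38.53 m.
Width = 2Δx = 77.1 m.

77.1 m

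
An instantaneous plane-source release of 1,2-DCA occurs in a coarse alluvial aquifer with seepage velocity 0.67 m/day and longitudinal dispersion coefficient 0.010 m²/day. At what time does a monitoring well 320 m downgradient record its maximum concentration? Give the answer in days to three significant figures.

For the 1D instantaneous-source solution, setting ∂C/∂t = 0 at fixed x gives v²t² + 2Dt − x² = 0, so t = (√(D² + v²x²) − D)/v².
√(D² + v²x²) = √(0.010² + 0.67² × 320²) = 214.4; v² = 0.4489.
t = (214.4 − 0.010)/0.4489 = 478 days (vs. the pure-advection estimate x/v = 478 d).

478 days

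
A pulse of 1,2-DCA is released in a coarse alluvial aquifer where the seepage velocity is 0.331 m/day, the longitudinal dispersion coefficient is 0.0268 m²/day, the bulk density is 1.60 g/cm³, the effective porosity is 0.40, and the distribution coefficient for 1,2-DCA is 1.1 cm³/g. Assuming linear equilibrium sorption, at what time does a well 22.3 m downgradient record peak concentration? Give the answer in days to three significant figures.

362 days

Retardation factor R = 1 + ρ_b·K_d/n = 1 + 1.60 × 1.1/0.40 = 5.400.
Sorption retards both mechanisms: v_R = v/R = 0.06130 m/day, D_R = D/R = 0.004963 m²/day.
Peak time from v_R²t² + 2D_R t − x² = 0: t = (√(D_R² + v_R²x²) − D_R)/v_R².
√(D_R² + v_R²x²) = √(0.004963² + 0.06130² × 22.3²) = 1.367; v_R² = 0.003758.
t = (1.367 − 0.004963)/0.003758 = 362 days.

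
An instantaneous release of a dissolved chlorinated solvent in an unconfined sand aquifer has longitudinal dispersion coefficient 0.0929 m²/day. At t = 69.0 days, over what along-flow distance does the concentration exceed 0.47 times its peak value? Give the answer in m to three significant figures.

The plume is Gaussian with σ = √(2Dt) = √(2 × 0.0929 × 69.0) = 3.581 m.
C/C_peak = exp(−Δx²/(2σ²)) = 0.47 ⇒ Δx = σ·√(−2 ln 0.47) = 3.581 × 1.229 = 4.401 m.
Width = 2Δx = 8.80 m.

8.80 m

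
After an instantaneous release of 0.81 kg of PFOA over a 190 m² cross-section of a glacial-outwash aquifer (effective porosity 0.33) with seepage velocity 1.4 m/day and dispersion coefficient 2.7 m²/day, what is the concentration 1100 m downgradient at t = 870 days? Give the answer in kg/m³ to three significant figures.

For an instantaneous plane source, C(x,t) = M/(n_e·A·√(4πDt)) · exp(−(x−vt)²/(4Dt)), with n_e·A the pore (flow) area.
Plume center vt = 1.4 × 870 = 1218 m, so the well at 1100 m is 118 m upgradient of the peak.
√(4πDt) = 171.8 m, giving peak height M/(n_e·A·√(4πDt)) = 0.81/(0.33 × 190 × 171.8) = 7.520e-05 kg/m³.
(x−vt)²/(4Dt) = (-118)²/(4 × 2.7 × 870) = 1.482; exp(−1.482) = 0.2272.
C = 7.520e-05 × 0.2272 = 1.71e-05 kg/m³.

1.71e-05 kg/m³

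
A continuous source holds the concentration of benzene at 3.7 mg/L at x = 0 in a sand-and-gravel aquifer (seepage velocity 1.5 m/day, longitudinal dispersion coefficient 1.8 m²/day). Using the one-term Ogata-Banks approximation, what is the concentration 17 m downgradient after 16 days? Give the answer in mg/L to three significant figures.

For a continuous step input, C/C₀ ≈ ½·erfc((x−vt)/(2√(Dt))).
vt = 1.5 × 16 = 24 m and 2√(Dt) = 2√(1.8 × 16) = 10.73 m.
Argument (x−vt)/(2√(Dt)) = (17 − 24)/10.73 = -0.6524; ½·erfc(-0.6524) = 0.8219.
C = 3.7 × 0.8219 = 3.04 mg/L.

3.04 mg/L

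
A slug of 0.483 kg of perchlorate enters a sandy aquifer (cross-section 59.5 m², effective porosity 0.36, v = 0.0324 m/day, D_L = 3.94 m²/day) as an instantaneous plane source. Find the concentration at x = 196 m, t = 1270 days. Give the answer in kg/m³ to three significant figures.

For an instantaneous plane source, C(x,t) = M/(n_e·A·√(4πDt)) · exp(−(x−vt)²/(4Dt)), with n_e·A the pore (flow) area.
Plume center vt = 0.0324 × 1270 = 41.148 m, so the well at 196 m is 154.852 m downgradient of the peak.
√(4πDt) = 250.8 m, giving peak height M/(n_e·A·√(4πDt)) = 0.483/(0.36 × 59.5 × 250.8) = 8.991e-05 kg/m³.
(x−vt)²/(4Dt) = (154.852)²/(4 × 3.94 × 1270) = 1.198; exp(−1.198) = 0.3018.
C = 8.991e-05 × 0.3018 = 2.71e-05 kg/m³.

2.71e-05 kg/m³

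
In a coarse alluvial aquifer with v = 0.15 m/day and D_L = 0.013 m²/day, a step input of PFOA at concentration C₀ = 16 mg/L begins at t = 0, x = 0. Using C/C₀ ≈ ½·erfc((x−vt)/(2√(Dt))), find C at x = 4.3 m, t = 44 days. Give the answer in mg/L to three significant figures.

For a continuous step input, C/C₀ ≈ ½·erfc((x−vt)/(2√(Dt))).
vt = 0.15 × 44 = 6.6 m and 2√(Dt) = 2√(0.013 × 44) = 1.513 m.
Argument (x−vt)/(2√(Dt)) = (4.3 − 6.6)/1.513 = -1.520; ½·erfc(-1.520) = 0.9842.
C = 16 × 0.9842 = 15.7 mg/L.

15.7 mg/L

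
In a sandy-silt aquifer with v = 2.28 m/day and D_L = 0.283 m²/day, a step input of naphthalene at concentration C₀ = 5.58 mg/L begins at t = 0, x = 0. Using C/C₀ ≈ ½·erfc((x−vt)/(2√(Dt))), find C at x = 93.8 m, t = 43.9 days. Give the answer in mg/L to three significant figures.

5.00 mg/L

For a continuous step input, C/C₀ ≈ ½·erfc((x−vt)/(2√(Dt))).
vt = 2.28 × 43.9 = 100.092 m and 2√(Dt) = 2√(0.283 × 43.9) = 7.049 m.
Argument (x−vt)/(2√(Dt)) = (93.8 − 100.092)/7.049 = -0.8926; ½·erfc(-0.8926) = 0.8966.
C = 5.58 × 0.8966 = 5.00 mg/L.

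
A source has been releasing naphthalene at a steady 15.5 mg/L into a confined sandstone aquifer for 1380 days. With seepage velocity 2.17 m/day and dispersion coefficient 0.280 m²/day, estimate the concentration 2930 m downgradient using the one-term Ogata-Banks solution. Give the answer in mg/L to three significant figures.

For a continuous step input, C/C₀ ≈ ½·erfc((x−vt)/(2√(Dt))).
vt = 2.17 × 1380 = 2994.6 m and 2√(Dt) = 2√(0.280 × 1380) = 39.31 m.
Argument (x−vt)/(2√(Dt)) = (2930 − 2994.6)/39.31 = -1.643; ½·erfc(-1.643) = 0.9899.
C = 15.5 × 0.9899 = 15.3 mg/L.

15.3 mg/L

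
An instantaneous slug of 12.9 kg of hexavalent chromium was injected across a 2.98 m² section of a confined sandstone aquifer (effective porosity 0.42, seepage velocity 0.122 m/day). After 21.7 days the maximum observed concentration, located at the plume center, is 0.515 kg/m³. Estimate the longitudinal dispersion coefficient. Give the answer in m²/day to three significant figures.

1.47 m²/day

At the plume center C_max = M/(n_e·A·√(4πDt)), so D = M²/(4πt·(n_e·A·C_max)²).
n_e·A·C_max = 0.42 × 2.98 × 0.515 = 0.6446 kg/m.
D = 12.9²/(4π × 21.7 × 0.6446²) = 1.47 m²/day.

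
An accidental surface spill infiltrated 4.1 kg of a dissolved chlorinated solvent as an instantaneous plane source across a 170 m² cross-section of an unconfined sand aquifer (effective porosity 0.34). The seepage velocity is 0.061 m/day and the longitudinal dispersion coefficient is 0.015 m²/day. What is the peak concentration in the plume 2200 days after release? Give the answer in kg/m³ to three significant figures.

0.00348 kg/m³

The peak of an instantaneous 1D plume sits at x = vt; there the Gaussian factor is 1 and C_max = M/(n_e·A·√(4πDt)), where n_e·A is the pore area the mass is dissolved in.
√(4πDt) = √(4π × 0.015 × 2200) = 20.36 m, so C_max = 4.1/(0.34 × 170 × 20.36) = 0.00348 kg/m³.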